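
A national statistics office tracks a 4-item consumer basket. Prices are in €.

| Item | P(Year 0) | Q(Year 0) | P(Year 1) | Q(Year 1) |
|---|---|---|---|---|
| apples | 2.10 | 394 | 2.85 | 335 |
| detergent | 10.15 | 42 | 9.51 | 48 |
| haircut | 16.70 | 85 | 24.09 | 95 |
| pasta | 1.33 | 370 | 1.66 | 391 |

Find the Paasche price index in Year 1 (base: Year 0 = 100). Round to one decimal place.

Paasche price index uses current-period quantities as weights.
ΣP(Year 1)·Q(Year 1) = 2.85×335 + 9.51×48 + 24.09×95 + 1.66×391 = 954.75 + 456.48 + 2288.55 + 649.06 = 4348.84
ΣP(Year 0)·Q(Year 1) = 2.10×335 + 10.15×48 + 16.70×95 + 1.33×391 = 703.5 + 487.2 + 1586.5 + 520.03 = 3297.23
Index = 4348.84 / 3297.23 × 100 = 131.8937

131.9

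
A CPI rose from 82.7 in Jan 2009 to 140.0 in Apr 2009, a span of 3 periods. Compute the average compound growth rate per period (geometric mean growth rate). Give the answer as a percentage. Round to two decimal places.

19.18%

Growth factor = (140.0/82.7)^(1/3) = (1.692866)^(1/3) = 1.191811
Growth rate = 1.191811 − 1 = 0.191811 = 19.1811%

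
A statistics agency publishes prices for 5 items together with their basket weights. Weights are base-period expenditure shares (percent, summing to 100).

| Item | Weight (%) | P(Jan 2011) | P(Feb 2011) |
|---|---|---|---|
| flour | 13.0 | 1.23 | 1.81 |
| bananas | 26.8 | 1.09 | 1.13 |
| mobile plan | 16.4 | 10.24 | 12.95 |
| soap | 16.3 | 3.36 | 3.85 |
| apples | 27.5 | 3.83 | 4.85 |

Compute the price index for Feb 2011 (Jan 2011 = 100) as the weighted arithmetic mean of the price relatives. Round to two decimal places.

flour: 13.0 × (1.81/1.23) = 13.0 × 1.471545 = 19.1301
bananas: 26.8 × (1.13/1.09) = 26.8 × 1.036697 = 27.7835
mobile plan: 16.4 × (12.95/10.24) = 16.4 × 1.264648 = 20.7402
soap: 16.3 × (3.85/3.36) = 16.3 × 1.145833 = 18.6771
apples: 27.5 × (4.85/3.83) = 27.5 × 1.266319 = 34.8238
Index = Σ wᵢ·(p₁ᵢ/p₀ᵢ) = 19.1301 + 27.7835 + 20.7402 + 18.6771 + 34.8238 = 121.1546

121.15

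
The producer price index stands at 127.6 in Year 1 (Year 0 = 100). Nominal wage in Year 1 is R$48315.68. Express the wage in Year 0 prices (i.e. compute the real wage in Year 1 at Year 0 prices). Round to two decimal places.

37864.95

Real = Nominal ÷ (Index/100) = 48315.68 ÷ (127.6/100)
     = 48315.68 ÷ 1.276 = 37864.9530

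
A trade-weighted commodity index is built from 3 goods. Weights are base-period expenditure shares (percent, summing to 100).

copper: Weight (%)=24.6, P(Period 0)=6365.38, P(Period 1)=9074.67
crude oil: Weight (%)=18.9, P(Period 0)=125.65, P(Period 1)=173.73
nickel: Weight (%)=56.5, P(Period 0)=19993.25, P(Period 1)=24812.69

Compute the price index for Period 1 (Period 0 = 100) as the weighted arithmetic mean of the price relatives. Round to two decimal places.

131.32

copper: 24.6 × (9074.67/6365.38) = 24.6 × 1.425629 = 35.0705
crude oil: 18.9 × (173.73/125.65) = 18.9 × 1.382650 = 26.1321
nickel: 56.5 × (24812.69/19993.25) = 56.5 × 1.241053 = 70.1195
Index = Σ wᵢ·(p₁ᵢ/p₀ᵢ) = 35.0705 + 26.1321 + 70.1195 = 131.3221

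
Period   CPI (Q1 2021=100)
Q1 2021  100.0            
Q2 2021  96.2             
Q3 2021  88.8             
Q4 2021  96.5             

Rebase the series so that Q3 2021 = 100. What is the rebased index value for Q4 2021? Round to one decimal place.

Rebased(Q4 2021) = 96.5 / 88.8 × 100 = 108.6712

108.7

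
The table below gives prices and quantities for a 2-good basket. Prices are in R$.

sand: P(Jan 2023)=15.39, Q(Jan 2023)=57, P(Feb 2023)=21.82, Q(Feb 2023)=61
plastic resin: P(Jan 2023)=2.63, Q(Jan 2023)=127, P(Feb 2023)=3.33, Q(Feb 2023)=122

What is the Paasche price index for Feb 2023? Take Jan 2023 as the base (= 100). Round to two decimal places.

Paasche price index uses current-period quantities as weights.
ΣP(Feb 2023)·Q(Feb 2023) = 21.82×61 + 3.33×122 = 1331.02 + 406.26 = 1737.28
ΣP(Jan 2023)·Q(Feb 2023) = 15.39×61 + 2.63×122 = 938.79 + 320.86 = 1259.65
Index = 1737.28 / 1259.65 × 100 = 137.9177

137.92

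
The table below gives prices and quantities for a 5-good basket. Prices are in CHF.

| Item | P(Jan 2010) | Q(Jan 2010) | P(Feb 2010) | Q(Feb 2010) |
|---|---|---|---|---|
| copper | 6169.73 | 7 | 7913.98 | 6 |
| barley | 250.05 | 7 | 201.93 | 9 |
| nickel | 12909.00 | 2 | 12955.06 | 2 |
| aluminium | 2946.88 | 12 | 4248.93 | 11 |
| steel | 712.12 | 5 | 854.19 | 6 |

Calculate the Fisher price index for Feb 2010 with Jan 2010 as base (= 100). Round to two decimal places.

Laspeyres component (base-period weights):
ΣP(Feb 2010)Q(Jan 2010) = 7913.98×7 + 201.93×7 + 12955.06×2 + 4248.93×12 + 854.19×5 = 55397.86 + 1413.51 + 25910.12 + 50987.16 + 4270.95 = 137979.6
ΣP(Jan 2010)Q(Jan 2010) = 6169.73×7 + 250.05×7 + 12909.00×2 + 2946.88×12 + 712.12×5 = 43188.11 + 1750.35 + 25818 + 35362.56 + 3560.6 = 109679.62
L = 137979.6 / 109679.62 × 100 = 125.8024
Paasche component (current-period weights):
ΣP(Feb 2010)Q(Feb 2010) = 7913.98×6 + 201.93×9 + 12955.06×2 + 4248.93×11 + 854.19×6 = 47483.88 + 1817.37 + 25910.12 + 46738.23 + 5125.14 = 127074.74
ΣP(Jan 2010)Q(Feb 2010) = 6169.73×6 + 250.05×9 + 12909.00×2 + 2946.88×11 + 712.12×6 = 37018.38 + 2250.45 + 25818 + 32415.68 + 4272.72 = 101775.23
P = 127074.74 / 101775.23 × 100 = 124.8582
Fisher = √(L × P) = √(125.8024 × 124.8582) = 125.3294

125.33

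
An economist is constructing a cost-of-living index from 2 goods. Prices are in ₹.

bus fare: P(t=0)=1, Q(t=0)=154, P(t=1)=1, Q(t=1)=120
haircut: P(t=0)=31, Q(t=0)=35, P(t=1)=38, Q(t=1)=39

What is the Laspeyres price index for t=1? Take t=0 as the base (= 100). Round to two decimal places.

119.77

Laspeyres price index uses base-period quantities as weights.
ΣP(t=1)·Q(t=0) = 1×154 + 38×35 = 154 + 1330 = 1484
ΣP(t=0)·Q(t=0) = 1×154 + 31×35 = 154 + 1085 = 1239
Index = 1484 / 1239 × 100 = 119.7740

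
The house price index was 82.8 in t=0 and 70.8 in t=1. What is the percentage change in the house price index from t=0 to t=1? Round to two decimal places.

Change = (70.8 − 82.8) / 82.8 × 100
       = -12.0 / 82.8 × 100 = -14.4928%

-14.49%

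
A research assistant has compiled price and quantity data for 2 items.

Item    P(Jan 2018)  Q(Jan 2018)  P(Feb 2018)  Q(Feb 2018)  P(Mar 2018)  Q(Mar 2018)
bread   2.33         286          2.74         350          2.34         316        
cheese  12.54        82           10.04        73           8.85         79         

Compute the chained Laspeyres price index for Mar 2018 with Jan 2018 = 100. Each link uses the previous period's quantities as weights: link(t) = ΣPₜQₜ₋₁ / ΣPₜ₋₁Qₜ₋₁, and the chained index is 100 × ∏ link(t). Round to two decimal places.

Link Jan 2018→Feb 2018:
ΣP(Feb 2018)Q(Jan 2018) = 2.74×286 + 10.04×82 = 783.64 + 823.28 = 1606.92
ΣP(Jan 2018)Q(Jan 2018) = 2.33×286 + 12.54×82 = 666.38 + 1028.28 = 1694.66
link = 1606.92/1694.66 = 0.948226
Link Feb 2018→Mar 2018:
ΣP(Mar 2018)Q(Feb 2018) = 2.34×350 + 8.85×73 = 819 + 646.05 = 1465.05
ΣP(Feb 2018)Q(Feb 2018) = 2.74×350 + 10.04×73 = 959 + 732.92 = 1691.92
link = 1465.05/1691.92 = 0.865910
Chained index = 100 × 0.948226 × 0.865910 = 82.1078

82.11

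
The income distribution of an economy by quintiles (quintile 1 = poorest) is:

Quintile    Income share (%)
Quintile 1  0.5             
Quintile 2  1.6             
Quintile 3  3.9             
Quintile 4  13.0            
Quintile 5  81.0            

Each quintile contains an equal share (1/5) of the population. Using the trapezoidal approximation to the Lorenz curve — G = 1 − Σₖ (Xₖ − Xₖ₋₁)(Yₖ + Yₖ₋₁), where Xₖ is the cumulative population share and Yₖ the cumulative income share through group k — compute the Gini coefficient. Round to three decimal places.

Cumulative income shares Yₖ: 0.0050, 0.0210, 0.0600, 0.1900, 1.0000
Σ (Xₖ−Xₖ₋₁)(Yₖ+Yₖ₋₁) = (1/5)(0.0050+0.0000) + (1/5)(0.0210+0.0050) + (1/5)(0.0600+0.0210) + (1/5)(0.1900+0.0600) + (1/5)(1.0000+0.1900)
  = 0.0010 + 0.0052 + 0.0162 + 0.0500 + 0.2380 = 0.3104
G = 1 − 0.3104 = 0.6896

0.690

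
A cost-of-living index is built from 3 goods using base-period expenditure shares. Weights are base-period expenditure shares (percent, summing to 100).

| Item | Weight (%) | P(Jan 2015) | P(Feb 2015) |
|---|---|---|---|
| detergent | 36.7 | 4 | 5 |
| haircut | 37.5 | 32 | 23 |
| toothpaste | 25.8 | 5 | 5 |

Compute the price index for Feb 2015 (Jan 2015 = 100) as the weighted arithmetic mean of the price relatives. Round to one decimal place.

98.6

detergent: 36.7 × (5/4) = 36.7 × 1.250000 = 45.8750
haircut: 37.5 × (23/32) = 37.5 × 0.718750 = 26.9531
toothpaste: 25.8 × (5/5) = 25.8 × 1.000000 = 25.8000
Index = Σ wᵢ·(p₁ᵢ/p₀ᵢ) = 45.8750 + 26.9531 + 25.8000 = 98.6281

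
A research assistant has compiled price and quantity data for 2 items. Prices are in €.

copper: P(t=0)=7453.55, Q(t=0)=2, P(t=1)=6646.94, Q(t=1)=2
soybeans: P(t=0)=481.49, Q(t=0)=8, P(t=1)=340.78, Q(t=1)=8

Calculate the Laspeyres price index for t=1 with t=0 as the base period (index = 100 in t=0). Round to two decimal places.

Laspeyres price index uses base-period quantities as weights.
ΣP(t=1)·Q(t=0) = 6646.94×2 + 340.78×8 = 13293.88 + 2726.24 = 16020.12
ΣP(t=0)·Q(t=0) = 7453.55×2 + 481.49×8 = 14907.1 + 3851.92 = 18759.02
Index = 16020.12 / 18759.02 × 100 = 85.3996

85.40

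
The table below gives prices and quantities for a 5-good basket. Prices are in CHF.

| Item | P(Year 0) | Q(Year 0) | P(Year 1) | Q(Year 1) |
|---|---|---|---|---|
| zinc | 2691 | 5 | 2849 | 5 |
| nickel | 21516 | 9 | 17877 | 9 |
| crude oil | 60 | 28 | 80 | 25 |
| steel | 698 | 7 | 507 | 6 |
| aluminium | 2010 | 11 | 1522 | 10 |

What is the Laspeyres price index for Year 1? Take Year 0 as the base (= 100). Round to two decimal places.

Laspeyres price index uses base-period quantities as weights.
ΣP(Year 1)·Q(Year 0) = 2849×5 + 17877×9 + 80×28 + 507×7 + 1522×11 = 14245 + 160893 + 2240 + 3549 + 16742 = 197669
ΣP(Year 0)·Q(Year 0) = 2691×5 + 21516×9 + 60×28 + 698×7 + 2010×11 = 13455 + 193644 + 1680 + 4886 + 22110 = 235775
Index = 197669 / 235775 × 100 = 83.8380

83.84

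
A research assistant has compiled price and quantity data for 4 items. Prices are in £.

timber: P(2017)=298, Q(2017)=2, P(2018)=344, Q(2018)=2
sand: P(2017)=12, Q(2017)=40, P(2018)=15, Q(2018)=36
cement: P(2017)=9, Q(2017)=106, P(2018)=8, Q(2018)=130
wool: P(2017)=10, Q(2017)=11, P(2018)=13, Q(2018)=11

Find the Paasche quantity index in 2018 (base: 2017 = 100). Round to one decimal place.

105.8

Paasche quantity index uses current-period prices as weights.
ΣP(2018)·Q(2018) = 344×2 + 15×36 + 8×130 + 13×11 = 688 + 540 + 1040 + 143 = 2411
ΣP(2018)·Q(2017) = 344×2 + 15×40 + 8×106 + 13×11 = 688 + 600 + 848 + 143 = 2279
Index = 2411 / 2279 × 100 = 105.7920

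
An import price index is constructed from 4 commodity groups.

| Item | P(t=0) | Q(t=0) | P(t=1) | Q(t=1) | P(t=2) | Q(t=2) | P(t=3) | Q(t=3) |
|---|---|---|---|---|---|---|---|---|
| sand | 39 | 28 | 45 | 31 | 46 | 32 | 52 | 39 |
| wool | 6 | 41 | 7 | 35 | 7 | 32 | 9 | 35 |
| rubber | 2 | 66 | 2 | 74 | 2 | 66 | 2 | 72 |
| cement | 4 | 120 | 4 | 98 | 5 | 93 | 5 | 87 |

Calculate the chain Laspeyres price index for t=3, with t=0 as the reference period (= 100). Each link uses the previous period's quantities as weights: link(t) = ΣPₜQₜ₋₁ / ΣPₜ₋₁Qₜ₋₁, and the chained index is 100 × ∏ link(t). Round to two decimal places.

130.36

Link t=0→t=1:
ΣP(t=1)Q(t=0) = 45×28 + 7×41 + 2×66 + 4×120 = 1260 + 287 + 132 + 480 = 2159
ΣP(t=0)Q(t=0) = 39×28 + 6×41 + 2×66 + 4×120 = 1092 + 246 + 132 + 480 = 1950
link = 2159/1950 = 1.107179
Link t=1→t=2:
ΣP(t=2)Q(t=1) = 46×31 + 7×35 + 2×74 + 5×98 = 1426 + 245 + 148 + 490 = 2309
ΣP(t=1)Q(t=1) = 45×31 + 7×35 + 2×74 + 4×98 = 1395 + 245 + 148 + 392 = 2180
link = 2309/2180 = 1.059174
Link t=2→t=3:
ΣP(t=3)Q(t=2) = 52×32 + 9×32 + 2×66 + 5×93 = 1664 + 288 + 132 + 465 = 2549
ΣP(t=2)Q(t=2) = 46×32 + 7×32 + 2×66 + 5×93 = 1472 + 224 + 132 + 465 = 2293
link = 2549/2293 = 1.111644
Chained index = 100 × 1.107179 × 1.059174 × 1.111644 = 130.3621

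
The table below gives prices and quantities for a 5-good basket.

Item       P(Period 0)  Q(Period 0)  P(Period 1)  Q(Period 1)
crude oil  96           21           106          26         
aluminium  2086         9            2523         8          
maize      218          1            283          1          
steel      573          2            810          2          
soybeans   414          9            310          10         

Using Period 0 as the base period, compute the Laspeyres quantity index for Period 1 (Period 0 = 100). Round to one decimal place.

Laspeyres quantity index uses base-period prices as weights.
ΣP(Period 0)·Q(Period 1) = 96×26 + 2086×8 + 218×1 + 573×2 + 414×10 = 2496 + 16688 + 218 + 1146 + 4140 = 24688
ΣP(Period 0)·Q(Period 0) = 96×21 + 2086×9 + 218×1 + 573×2 + 414×9 = 2016 + 18774 + 218 + 1146 + 3726 = 25880
Index = 24688 / 25880 × 100 = 95.3941

95.4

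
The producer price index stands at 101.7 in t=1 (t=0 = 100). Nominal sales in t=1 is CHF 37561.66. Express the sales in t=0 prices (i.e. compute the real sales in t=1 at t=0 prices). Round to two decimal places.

36933.79

Real = Nominal ÷ (Index/100) = 37561.66 ÷ (101.7/100)
     = 37561.66 ÷ 1.017 = 36933.7856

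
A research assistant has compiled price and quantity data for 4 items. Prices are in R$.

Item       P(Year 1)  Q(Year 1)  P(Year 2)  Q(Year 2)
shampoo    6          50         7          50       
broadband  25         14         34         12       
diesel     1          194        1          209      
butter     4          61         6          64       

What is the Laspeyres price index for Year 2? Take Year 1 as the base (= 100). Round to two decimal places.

127.39

Laspeyres price index uses base-period quantities as weights.
ΣP(Year 2)·Q(Year 1) = 7×50 + 34×14 + 1×194 + 6×61 = 350 + 476 + 194 + 366 = 1386
ΣP(Year 1)·Q(Year 1) = 6×50 + 25×14 + 1×194 + 4×61 = 300 + 350 + 194 + 244 = 1088
Index = 1386 / 1088 × 100 = 127.3897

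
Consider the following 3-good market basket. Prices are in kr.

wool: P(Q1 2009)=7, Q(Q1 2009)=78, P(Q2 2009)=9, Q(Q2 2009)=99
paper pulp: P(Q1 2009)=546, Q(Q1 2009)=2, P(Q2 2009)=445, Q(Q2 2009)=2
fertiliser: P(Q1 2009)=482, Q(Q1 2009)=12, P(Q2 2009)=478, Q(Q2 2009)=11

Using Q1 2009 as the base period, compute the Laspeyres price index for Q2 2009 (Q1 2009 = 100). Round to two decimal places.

98.73

Laspeyres price index uses base-period quantities as weights.
ΣP(Q2 2009)·Q(Q1 2009) = 9×78 + 445×2 + 478×12 = 702 + 890 + 5736 = 7328
ΣP(Q1 2009)·Q(Q1 2009) = 7×78 + 546×2 + 482×12 = 546 + 1092 + 5784 = 7422
Index = 7328 / 7422 × 100 = 98.7335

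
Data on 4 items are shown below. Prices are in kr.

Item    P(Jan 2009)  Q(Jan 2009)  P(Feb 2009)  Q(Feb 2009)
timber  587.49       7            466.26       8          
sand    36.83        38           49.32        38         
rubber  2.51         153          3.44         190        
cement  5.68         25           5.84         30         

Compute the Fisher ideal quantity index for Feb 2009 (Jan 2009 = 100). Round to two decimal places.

Laspeyres component (base-period weights):
ΣP(Jan 2009)Q(Feb 2009) = 587.49×8 + 36.83×38 + 2.51×190 + 5.68×30 = 4699.92 + 1399.54 + 476.9 + 170.4 = 6746.76
ΣP(Jan 2009)Q(Jan 2009) = 587.49×7 + 36.83×38 + 2.51×153 + 5.68×25 = 4112.43 + 1399.54 + 384.03 + 142 = 6038
L = 6746.76 / 6038 × 100 = 111.7383
Paasche component (current-period weights):
ΣP(Feb 2009)Q(Feb 2009) = 466.26×8 + 49.32×38 + 3.44×190 + 5.84×30 = 3730.08 + 1874.16 + 653.6 + 175.2 = 6433.04
ΣP(Feb 2009)Q(Jan 2009) = 466.26×7 + 49.32×38 + 3.44×153 + 5.84×25 = 3263.82 + 1874.16 + 526.32 + 146 = 5810.3
P = 6433.04 / 5810.3 × 100 = 110.7179
Fisher = √(L × P) = √(111.7383 × 110.7179) = 111.2269

111.23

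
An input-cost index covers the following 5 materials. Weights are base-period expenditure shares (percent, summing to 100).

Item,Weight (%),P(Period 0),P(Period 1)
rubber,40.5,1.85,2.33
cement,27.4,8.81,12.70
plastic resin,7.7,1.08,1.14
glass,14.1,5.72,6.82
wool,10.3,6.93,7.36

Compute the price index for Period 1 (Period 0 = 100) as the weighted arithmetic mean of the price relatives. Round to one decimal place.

126.4

rubber: 40.5 × (2.33/1.85) = 40.5 × 1.259459 = 51.0081
cement: 27.4 × (12.70/8.81) = 27.4 × 1.441544 = 39.4983
plastic resin: 7.7 × (1.14/1.08) = 7.7 × 1.055556 = 8.1278
glass: 14.1 × (6.82/5.72) = 14.1 × 1.192308 = 16.8115
wool: 10.3 × (7.36/6.93) = 10.3 × 1.062049 = 10.9391
Index = Σ wᵢ·(p₁ᵢ/p₀ᵢ) = 51.0081 + 39.4983 + 8.1278 + 16.8115 + 10.9391 = 126.3848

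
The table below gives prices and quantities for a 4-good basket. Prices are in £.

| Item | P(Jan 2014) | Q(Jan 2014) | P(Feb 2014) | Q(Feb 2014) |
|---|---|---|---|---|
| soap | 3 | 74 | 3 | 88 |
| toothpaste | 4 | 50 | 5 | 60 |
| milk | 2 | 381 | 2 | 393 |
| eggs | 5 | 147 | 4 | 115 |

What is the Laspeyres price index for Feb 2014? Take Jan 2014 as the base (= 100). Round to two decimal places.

94.95

Laspeyres price index uses base-period quantities as weights.
ΣP(Feb 2014)·Q(Jan 2014) = 3×74 + 5×50 + 2×381 + 4×147 = 222 + 250 + 762 + 588 = 1822
ΣP(Jan 2014)·Q(Jan 2014) = 3×74 + 4×50 + 2×381 + 5×147 = 222 + 200 + 762 + 735 = 1919
Index = 1822 / 1919 × 100 = 94.9453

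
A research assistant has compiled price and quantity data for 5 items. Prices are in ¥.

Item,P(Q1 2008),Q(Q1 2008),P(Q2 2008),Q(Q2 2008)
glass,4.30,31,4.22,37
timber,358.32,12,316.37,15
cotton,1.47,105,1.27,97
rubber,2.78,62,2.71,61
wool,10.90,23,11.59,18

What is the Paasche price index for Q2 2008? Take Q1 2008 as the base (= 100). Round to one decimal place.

Paasche price index uses current-period quantities as weights.
ΣP(Q2 2008)·Q(Q2 2008) = 4.22×37 + 316.37×15 + 1.27×97 + 2.71×61 + 11.59×18 = 156.14 + 4745.55 + 123.19 + 165.31 + 208.62 = 5398.81
ΣP(Q1 2008)·Q(Q2 2008) = 4.30×37 + 358.32×15 + 1.47×97 + 2.78×61 + 10.90×18 = 159.1 + 5374.8 + 142.59 + 169.58 + 196.2 = 6042.27
Index = 5398.81 / 6042.27 × 100 = 89.3507

89.4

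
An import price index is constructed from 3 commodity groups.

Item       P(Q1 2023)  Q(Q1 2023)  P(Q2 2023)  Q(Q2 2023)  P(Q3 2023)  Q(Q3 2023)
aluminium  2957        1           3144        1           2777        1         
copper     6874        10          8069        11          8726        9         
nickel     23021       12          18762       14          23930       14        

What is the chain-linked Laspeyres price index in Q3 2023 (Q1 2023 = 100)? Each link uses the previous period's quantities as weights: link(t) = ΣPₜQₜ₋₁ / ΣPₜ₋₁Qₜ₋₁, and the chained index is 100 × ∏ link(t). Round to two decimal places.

Link Q1 2023→Q2 2023:
ΣP(Q2 2023)Q(Q1 2023) = 3144×1 + 8069×10 + 18762×12 = 3144 + 80690 + 225144 = 308978
ΣP(Q1 2023)Q(Q1 2023) = 2957×1 + 6874×10 + 23021×12 = 2957 + 68740 + 276252 = 347949
link = 308978/347949 = 0.887998
Link Q2 2023→Q3 2023:
ΣP(Q3 2023)Q(Q2 2023) = 2777×1 + 8726×11 + 23930×14 = 2777 + 95986 + 335020 = 433783
ΣP(Q2 2023)Q(Q2 2023) = 3144×1 + 8069×11 + 18762×14 = 3144 + 88759 + 262668 = 354571
link = 433783/354571 = 1.223402
Chained index = 100 × 0.887998 × 1.223402 = 108.6379

108.64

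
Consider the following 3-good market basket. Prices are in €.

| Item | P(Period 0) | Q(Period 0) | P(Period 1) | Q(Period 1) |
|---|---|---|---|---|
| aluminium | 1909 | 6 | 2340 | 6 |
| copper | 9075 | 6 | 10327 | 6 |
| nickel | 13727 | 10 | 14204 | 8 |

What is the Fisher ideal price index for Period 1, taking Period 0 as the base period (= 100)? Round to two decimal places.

Laspeyres component (base-period weights):
ΣP(Period 1)Q(Period 0) = 2340×6 + 10327×6 + 14204×10 = 14040 + 61962 + 142040 = 218042
ΣP(Period 0)Q(Period 0) = 1909×6 + 9075×6 + 13727×10 = 11454 + 54450 + 137270 = 203174
L = 218042 / 203174 × 100 = 107.3179
Paasche component (current-period weights):
ΣP(Period 1)Q(Period 1) = 2340×6 + 10327×6 + 14204×8 = 14040 + 61962 + 113632 = 189634
ΣP(Period 0)Q(Period 1) = 1909×6 + 9075×6 + 13727×8 = 11454 + 54450 + 109816 = 175720
P = 189634 / 175720 × 100 = 107.9183
Fisher = √(L × P) = √(107.3179 × 107.9183) = 107.6177

107.62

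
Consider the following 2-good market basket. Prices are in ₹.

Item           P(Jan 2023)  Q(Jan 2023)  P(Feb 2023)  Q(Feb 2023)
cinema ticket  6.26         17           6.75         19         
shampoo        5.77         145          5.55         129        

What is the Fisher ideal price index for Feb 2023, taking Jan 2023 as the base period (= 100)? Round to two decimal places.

Laspeyres component (base-period weights):
ΣP(Feb 2023)Q(Jan 2023) = 6.75×17 + 5.55×145 = 114.75 + 804.75 = 919.5
ΣP(Jan 2023)Q(Jan 2023) = 6.26×17 + 5.77×145 = 106.42 + 836.65 = 943.07
L = 919.5 / 943.07 × 100 = 97.5007
Paasche component (current-period weights):
ΣP(Feb 2023)Q(Feb 2023) = 6.75×19 + 5.55×129 = 128.25 + 715.95 = 844.2
ΣP(Jan 2023)Q(Feb 2023) = 6.26×19 + 5.77×129 = 118.94 + 744.33 = 863.27
P = 844.2 / 863.27 × 100 = 97.7910
Fisher = √(L × P) = √(97.5007 × 97.7910) = 97.6457

97.65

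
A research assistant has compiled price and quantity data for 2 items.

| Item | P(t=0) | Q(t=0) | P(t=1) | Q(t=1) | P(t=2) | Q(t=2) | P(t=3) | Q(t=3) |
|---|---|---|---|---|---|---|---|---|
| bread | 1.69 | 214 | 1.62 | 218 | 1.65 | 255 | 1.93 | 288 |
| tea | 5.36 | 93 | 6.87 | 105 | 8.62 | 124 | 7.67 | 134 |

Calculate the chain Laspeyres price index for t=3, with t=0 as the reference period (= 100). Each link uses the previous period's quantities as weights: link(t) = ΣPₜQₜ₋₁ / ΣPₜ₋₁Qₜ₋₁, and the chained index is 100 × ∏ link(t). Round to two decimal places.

Link t=0→t=1:
ΣP(t=1)Q(t=0) = 1.62×214 + 6.87×93 = 346.68 + 638.91 = 985.59
ΣP(t=0)Q(t=0) = 1.69×214 + 5.36×93 = 361.66 + 498.48 = 860.14
link = 985.59/860.14 = 1.145848
Link t=1→t=2:
ΣP(t=2)Q(t=1) = 1.65×218 + 8.62×105 = 359.7 + 905.1 = 1264.8
ΣP(t=1)Q(t=1) = 1.62×218 + 6.87×105 = 353.16 + 721.35 = 1074.51
link = 1264.8/1074.51 = 1.177095
Link t=2→t=3:
ΣP(t=3)Q(t=2) = 1.93×255 + 7.67×124 = 492.15 + 951.08 = 1443.23
ΣP(t=2)Q(t=2) = 1.65×255 + 8.62×124 = 420.75 + 1068.88 = 1489.63
link = 1443.23/1489.63 = 0.968851
Chained index = 100 × 1.145848 × 1.177095 × 0.968851 = 130.6760

130.68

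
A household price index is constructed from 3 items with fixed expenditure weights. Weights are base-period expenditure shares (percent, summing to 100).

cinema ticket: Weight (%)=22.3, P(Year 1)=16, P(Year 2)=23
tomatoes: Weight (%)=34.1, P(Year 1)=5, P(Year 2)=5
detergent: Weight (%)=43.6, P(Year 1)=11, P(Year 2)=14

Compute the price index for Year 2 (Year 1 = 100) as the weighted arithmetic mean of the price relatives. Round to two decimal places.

cinema ticket: 22.3 × (23/16) = 22.3 × 1.437500 = 32.0562
tomatoes: 34.1 × (5/5) = 34.1 × 1.000000 = 34.1000
detergent: 43.6 × (14/11) = 43.6 × 1.272727 = 55.4909
Index = Σ wᵢ·(p₁ᵢ/p₀ᵢ) = 32.0562 + 34.1000 + 55.4909 = 121.6472

121.65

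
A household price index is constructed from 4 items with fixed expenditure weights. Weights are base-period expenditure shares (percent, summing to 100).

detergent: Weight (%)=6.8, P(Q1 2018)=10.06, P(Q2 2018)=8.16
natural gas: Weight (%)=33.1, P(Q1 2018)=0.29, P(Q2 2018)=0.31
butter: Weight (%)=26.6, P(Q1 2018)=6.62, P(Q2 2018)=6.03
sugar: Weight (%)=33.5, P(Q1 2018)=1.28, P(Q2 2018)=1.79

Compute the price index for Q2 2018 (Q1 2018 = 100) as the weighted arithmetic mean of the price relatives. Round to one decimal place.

detergent: 6.8 × (8.16/10.06) = 6.8 × 0.811133 = 5.5157
natural gas: 33.1 × (0.31/0.29) = 33.1 × 1.068966 = 35.3828
butter: 26.6 × (6.03/6.62) = 26.6 × 0.910876 = 24.2293
sugar: 33.5 × (1.79/1.28) = 33.5 × 1.398438 = 46.8477
Index = Σ wᵢ·(p₁ᵢ/p₀ᵢ) = 5.5157 + 35.3828 + 24.2293 + 46.8477 = 111.9754

112.0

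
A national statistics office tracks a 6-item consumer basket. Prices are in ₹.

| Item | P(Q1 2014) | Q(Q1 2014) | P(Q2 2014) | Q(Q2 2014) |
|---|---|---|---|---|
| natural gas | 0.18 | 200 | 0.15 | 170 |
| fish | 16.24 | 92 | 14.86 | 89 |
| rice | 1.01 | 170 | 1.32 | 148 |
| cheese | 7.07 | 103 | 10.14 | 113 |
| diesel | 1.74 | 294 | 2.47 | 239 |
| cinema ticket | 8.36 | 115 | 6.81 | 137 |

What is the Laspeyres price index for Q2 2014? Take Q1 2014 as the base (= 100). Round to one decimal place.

Laspeyres price index uses base-period quantities as weights.
ΣP(Q2 2014)·Q(Q1 2014) = 0.15×200 + 14.86×92 + 1.32×170 + 10.14×103 + 2.47×294 + 6.81×115 = 30 + 1367.12 + 224.4 + 1044.42 + 726.18 + 783.15 = 4175.27
ΣP(Q1 2014)·Q(Q1 2014) = 0.18×200 + 16.24×92 + 1.01×170 + 7.07×103 + 1.74×294 + 8.36×115 = 36 + 1494.08 + 171.7 + 728.21 + 511.56 + 961.4 = 3902.95
Index = 4175.27 / 3902.95 × 100 = 106.9773

107.0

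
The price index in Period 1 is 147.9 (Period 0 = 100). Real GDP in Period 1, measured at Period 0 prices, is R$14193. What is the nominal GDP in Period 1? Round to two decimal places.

Nominal = Real × (Index/100) = 14193 × (147.9/100)
        = 14193 × 1.479 = 20991.4470

20991.45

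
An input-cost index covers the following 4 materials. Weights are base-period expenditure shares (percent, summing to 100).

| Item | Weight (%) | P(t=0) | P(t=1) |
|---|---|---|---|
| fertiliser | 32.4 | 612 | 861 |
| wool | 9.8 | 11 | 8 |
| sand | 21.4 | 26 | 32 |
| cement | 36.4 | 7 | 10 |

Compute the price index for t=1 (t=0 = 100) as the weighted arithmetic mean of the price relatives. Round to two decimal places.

fertiliser: 32.4 × (861/612) = 32.4 × 1.406863 = 45.5824
wool: 9.8 × (8/11) = 9.8 × 0.727273 = 7.1273
sand: 21.4 × (32/26) = 21.4 × 1.230769 = 26.3385
cement: 36.4 × (10/7) = 36.4 × 1.428571 = 52.0000
Index = Σ wᵢ·(p₁ᵢ/p₀ᵢ) = 45.5824 + 7.1273 + 26.3385 + 52.0000 = 131.0481

131.05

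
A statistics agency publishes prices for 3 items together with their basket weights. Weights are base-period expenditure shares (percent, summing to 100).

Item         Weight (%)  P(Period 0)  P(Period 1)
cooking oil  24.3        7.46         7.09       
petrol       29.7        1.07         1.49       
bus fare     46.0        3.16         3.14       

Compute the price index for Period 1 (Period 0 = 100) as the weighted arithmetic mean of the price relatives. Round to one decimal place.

110.2

cooking oil: 24.3 × (7.09/7.46) = 24.3 × 0.950402 = 23.0948
petrol: 29.7 × (1.49/1.07) = 29.7 × 1.392523 = 41.3579
bus fare: 46.0 × (3.14/3.16) = 46.0 × 0.993671 = 45.7089
Index = Σ wᵢ·(p₁ᵢ/p₀ᵢ) = 23.0948 + 41.3579 + 45.7089 = 110.1616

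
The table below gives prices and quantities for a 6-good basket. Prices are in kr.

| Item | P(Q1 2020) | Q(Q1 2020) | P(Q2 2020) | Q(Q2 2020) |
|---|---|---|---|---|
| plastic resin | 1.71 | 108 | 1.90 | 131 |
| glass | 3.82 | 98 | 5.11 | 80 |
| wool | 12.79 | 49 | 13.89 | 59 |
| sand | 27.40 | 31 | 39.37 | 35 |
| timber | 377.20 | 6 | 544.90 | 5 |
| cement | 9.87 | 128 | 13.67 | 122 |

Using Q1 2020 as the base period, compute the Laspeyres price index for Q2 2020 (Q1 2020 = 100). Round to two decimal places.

Laspeyres price index uses base-period quantities as weights.
ΣP(Q2 2020)·Q(Q1 2020) = 1.90×108 + 5.11×98 + 13.89×49 + 39.37×31 + 544.90×6 + 13.67×128 = 205.2 + 500.78 + 680.61 + 1220.47 + 3269.4 + 1749.76 = 7626.22
ΣP(Q1 2020)·Q(Q1 2020) = 1.71×108 + 3.82×98 + 12.79×49 + 27.40×31 + 377.20×6 + 9.87×128 = 184.68 + 374.36 + 626.71 + 849.4 + 2263.2 + 1263.36 = 5561.71
Index = 7626.22 / 5561.71 × 100 = 137.1201

137.12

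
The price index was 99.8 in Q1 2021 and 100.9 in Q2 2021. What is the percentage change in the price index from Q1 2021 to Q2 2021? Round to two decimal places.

1.10%

Change = (100.9 − 99.8) / 99.8 × 100
       = 1.1 / 99.8 × 100 = 1.1022%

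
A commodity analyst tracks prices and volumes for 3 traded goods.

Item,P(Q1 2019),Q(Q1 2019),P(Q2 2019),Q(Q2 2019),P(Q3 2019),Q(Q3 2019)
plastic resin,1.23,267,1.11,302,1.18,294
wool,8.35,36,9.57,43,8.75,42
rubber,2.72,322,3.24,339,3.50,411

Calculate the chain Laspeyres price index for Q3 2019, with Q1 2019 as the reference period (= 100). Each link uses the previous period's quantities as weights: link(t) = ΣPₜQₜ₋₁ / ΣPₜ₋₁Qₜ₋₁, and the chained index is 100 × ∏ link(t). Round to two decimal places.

116.41

Link Q1 2019→Q2 2019:
ΣP(Q2 2019)Q(Q1 2019) = 1.11×267 + 9.57×36 + 3.24×322 = 296.37 + 344.52 + 1043.28 = 1684.17
ΣP(Q1 2019)Q(Q1 2019) = 1.23×267 + 8.35×36 + 2.72×322 = 328.41 + 300.6 + 875.84 = 1504.85
link = 1684.17/1504.85 = 1.119161
Link Q2 2019→Q3 2019:
ΣP(Q3 2019)Q(Q2 2019) = 1.18×302 + 8.75×43 + 3.50×339 = 356.36 + 376.25 + 1186.5 = 1919.11
ΣP(Q2 2019)Q(Q2 2019) = 1.11×302 + 9.57×43 + 3.24×339 = 335.22 + 411.51 + 1098.36 = 1845.09
link = 1919.11/1845.09 = 1.040117
Chained index = 100 × 1.119161 × 1.040117 = 116.4059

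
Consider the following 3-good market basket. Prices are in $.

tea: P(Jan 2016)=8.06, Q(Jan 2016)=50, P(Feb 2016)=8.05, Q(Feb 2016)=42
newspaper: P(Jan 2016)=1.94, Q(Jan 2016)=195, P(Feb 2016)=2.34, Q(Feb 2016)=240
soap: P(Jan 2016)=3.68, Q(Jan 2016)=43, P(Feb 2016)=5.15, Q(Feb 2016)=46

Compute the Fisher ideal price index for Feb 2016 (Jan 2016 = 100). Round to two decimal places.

Laspeyres component (base-period weights):
ΣP(Feb 2016)Q(Jan 2016) = 8.05×50 + 2.34×195 + 5.15×43 = 402.5 + 456.3 + 221.45 = 1080.25
ΣP(Jan 2016)Q(Jan 2016) = 8.06×50 + 1.94×195 + 3.68×43 = 403 + 378.3 + 158.24 = 939.54
L = 1080.25 / 939.54 × 100 = 114.9765
Paasche component (current-period weights):
ΣP(Feb 2016)Q(Feb 2016) = 8.05×42 + 2.34×240 + 5.15×46 = 338.1 + 561.6 + 236.9 = 1136.6
ΣP(Jan 2016)Q(Feb 2016) = 8.06×42 + 1.94×240 + 3.68×46 = 338.52 + 465.6 + 169.28 = 973.4
P = 1136.6 / 973.4 × 100 = 116.7660
Fisher = √(L × P) = √(114.9765 × 116.7660) = 115.8678

115.87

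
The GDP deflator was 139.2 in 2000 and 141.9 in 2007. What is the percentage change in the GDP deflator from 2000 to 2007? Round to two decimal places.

Change = (141.9 − 139.2) / 139.2 × 100
       = 2.7 / 139.2 × 100 = 1.9397%

1.94%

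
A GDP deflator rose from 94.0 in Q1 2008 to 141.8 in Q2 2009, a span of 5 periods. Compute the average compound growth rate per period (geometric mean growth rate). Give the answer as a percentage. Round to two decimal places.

Growth factor = (141.8/94.0)^(1/5) = (1.508511)^(1/5) = 1.085700
Growth rate = 1.085700 − 1 = 0.085700 = 8.5700%

8.57%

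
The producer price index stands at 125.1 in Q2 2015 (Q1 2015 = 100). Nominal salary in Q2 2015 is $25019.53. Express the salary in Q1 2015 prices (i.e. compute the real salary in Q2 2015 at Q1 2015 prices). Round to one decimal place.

19999.6

Real = Nominal ÷ (Index/100) = 25019.53 ÷ (125.1/100)
     = 25019.53 ÷ 1.251 = 19999.6243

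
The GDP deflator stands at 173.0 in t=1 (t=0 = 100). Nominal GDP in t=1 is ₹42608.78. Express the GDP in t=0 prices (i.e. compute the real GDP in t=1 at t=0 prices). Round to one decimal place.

Real = Nominal ÷ (Index/100) = 42608.78 ÷ (173.0/100)
     = 42608.78 ÷ 1.730 = 24629.3526

24629.4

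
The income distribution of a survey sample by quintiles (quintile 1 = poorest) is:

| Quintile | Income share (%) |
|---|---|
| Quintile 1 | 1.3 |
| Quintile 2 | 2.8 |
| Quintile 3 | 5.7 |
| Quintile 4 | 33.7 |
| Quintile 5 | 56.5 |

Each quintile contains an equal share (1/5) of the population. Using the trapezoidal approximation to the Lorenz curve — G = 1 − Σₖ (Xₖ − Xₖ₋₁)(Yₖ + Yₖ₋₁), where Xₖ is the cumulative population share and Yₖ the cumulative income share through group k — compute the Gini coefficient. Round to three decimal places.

Cumulative income shares Yₖ: 0.0130, 0.0410, 0.0980, 0.4350, 1.0000
Σ (Xₖ−Xₖ₋₁)(Yₖ+Yₖ₋₁) = (1/5)(0.0130+0.0000) + (1/5)(0.0410+0.0130) + (1/5)(0.0980+0.0410) + (1/5)(0.4350+0.0980) + (1/5)(1.0000+0.4350)
  = 0.0026 + 0.0108 + 0.0278 + 0.1066 + 0.2870 = 0.4348
G = 1 − 0.4348 = 0.5652

0.565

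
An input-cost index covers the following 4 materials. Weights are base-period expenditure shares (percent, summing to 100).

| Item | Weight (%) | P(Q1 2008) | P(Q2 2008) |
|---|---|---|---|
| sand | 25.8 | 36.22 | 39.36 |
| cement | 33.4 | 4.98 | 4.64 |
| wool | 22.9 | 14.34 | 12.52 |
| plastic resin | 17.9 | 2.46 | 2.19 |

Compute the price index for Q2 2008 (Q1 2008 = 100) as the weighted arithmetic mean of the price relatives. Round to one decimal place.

95.1

sand: 25.8 × (39.36/36.22) = 25.8 × 1.086692 = 28.0367
cement: 33.4 × (4.64/4.98) = 33.4 × 0.931727 = 31.1197
wool: 22.9 × (12.52/14.34) = 22.9 × 0.873082 = 19.9936
plastic resin: 17.9 × (2.19/2.46) = 17.9 × 0.890244 = 15.9354
Index = Σ wᵢ·(p₁ᵢ/p₀ᵢ) = 28.0367 + 31.1197 + 19.9936 + 15.9354 = 95.0853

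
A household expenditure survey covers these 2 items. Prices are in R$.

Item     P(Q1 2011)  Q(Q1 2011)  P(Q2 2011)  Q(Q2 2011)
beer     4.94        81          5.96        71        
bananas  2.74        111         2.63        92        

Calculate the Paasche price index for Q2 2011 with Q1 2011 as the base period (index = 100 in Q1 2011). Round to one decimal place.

Paasche price index uses current-period quantities as weights.
ΣP(Q2 2011)·Q(Q2 2011) = 5.96×71 + 2.63×92 = 423.16 + 241.96 = 665.12
ΣP(Q1 2011)·Q(Q2 2011) = 4.94×71 + 2.74×92 = 350.74 + 252.08 = 602.82
Index = 665.12 / 602.82 × 100 = 110.3348

110.3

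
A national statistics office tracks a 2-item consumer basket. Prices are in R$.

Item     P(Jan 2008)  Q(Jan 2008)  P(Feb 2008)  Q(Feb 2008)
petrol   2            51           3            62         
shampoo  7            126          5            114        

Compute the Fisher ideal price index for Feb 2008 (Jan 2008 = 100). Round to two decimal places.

Laspeyres component (base-period weights):
ΣP(Feb 2008)Q(Jan 2008) = 3×51 + 5×126 = 153 + 630 = 783
ΣP(Jan 2008)Q(Jan 2008) = 2×51 + 7×126 = 102 + 882 = 984
L = 783 / 984 × 100 = 79.5732
Paasche component (current-period weights):
ΣP(Feb 2008)Q(Feb 2008) = 3×62 + 5×114 = 186 + 570 = 756
ΣP(Jan 2008)Q(Feb 2008) = 2×62 + 7×114 = 124 + 798 = 922
P = 756 / 922 × 100 = 81.9957
Fisher = √(L × P) = √(79.5732 × 81.9957) = 80.7753

80.78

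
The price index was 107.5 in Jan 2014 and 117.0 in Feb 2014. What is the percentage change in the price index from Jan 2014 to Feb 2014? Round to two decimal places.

8.84%

Change = (117.0 − 107.5) / 107.5 × 100
       = 9.5 / 107.5 × 100 = 8.8372%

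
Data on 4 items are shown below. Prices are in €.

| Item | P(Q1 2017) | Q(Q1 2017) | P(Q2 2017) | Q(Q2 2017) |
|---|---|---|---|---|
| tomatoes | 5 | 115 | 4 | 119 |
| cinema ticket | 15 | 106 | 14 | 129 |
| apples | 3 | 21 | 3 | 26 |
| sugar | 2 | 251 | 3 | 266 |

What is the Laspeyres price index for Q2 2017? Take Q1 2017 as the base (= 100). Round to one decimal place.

101.1

Laspeyres price index uses base-period quantities as weights.
ΣP(Q2 2017)·Q(Q1 2017) = 4×115 + 14×106 + 3×21 + 3×251 = 460 + 1484 + 63 + 753 = 2760
ΣP(Q1 2017)·Q(Q1 2017) = 5×115 + 15×106 + 3×21 + 2×251 = 575 + 1590 + 63 + 502 = 2730
Index = 2760 / 2730 × 100 = 101.0989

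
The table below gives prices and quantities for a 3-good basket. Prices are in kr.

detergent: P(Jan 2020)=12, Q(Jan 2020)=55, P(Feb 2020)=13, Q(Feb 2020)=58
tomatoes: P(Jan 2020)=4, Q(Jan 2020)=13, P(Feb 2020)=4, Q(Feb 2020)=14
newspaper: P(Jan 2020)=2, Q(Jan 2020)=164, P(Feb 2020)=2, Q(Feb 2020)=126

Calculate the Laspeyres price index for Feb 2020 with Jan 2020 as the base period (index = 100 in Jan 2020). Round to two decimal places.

Laspeyres price index uses base-period quantities as weights.
ΣP(Feb 2020)·Q(Jan 2020) = 13×55 + 4×13 + 2×164 = 715 + 52 + 328 = 1095
ΣP(Jan 2020)·Q(Jan 2020) = 12×55 + 4×13 + 2×164 = 660 + 52 + 328 = 1040
Index = 1095 / 1040 × 100 = 105.2885

105.29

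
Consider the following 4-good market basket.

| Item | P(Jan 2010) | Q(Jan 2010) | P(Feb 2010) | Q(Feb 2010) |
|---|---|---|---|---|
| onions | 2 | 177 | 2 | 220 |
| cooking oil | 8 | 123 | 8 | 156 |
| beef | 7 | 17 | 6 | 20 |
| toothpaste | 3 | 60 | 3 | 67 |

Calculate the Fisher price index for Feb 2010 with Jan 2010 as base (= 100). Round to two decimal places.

98.99

Laspeyres component (base-period weights):
ΣP(Feb 2010)Q(Jan 2010) = 2×177 + 8×123 + 6×17 + 3×60 = 354 + 984 + 102 + 180 = 1620
ΣP(Jan 2010)Q(Jan 2010) = 2×177 + 8×123 + 7×17 + 3×60 = 354 + 984 + 119 + 180 = 1637
L = 1620 / 1637 × 100 = 98.9615
Paasche component (current-period weights):
ΣP(Feb 2010)Q(Feb 2010) = 2×220 + 8×156 + 6×20 + 3×67 = 440 + 1248 + 120 + 201 = 2009
ΣP(Jan 2010)Q(Feb 2010) = 2×220 + 8×156 + 7×20 + 3×67 = 440 + 1248 + 140 + 201 = 2029
P = 2009 / 2029 × 100 = 99.0143
Fisher = √(L × P) = √(98.9615 × 99.0143) = 98.9879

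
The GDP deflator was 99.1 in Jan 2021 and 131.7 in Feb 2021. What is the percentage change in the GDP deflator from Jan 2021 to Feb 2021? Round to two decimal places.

32.90%

Change = (131.7 − 99.1) / 99.1 × 100
       = 32.6 / 99.1 × 100 = 32.8961%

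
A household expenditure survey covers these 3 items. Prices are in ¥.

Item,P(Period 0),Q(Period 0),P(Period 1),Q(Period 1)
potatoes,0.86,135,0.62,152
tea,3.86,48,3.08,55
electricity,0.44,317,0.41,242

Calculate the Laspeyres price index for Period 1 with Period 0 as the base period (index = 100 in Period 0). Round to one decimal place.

82.0

Laspeyres price index uses base-period quantities as weights.
ΣP(Period 1)·Q(Period 0) = 0.62×135 + 3.08×48 + 0.41×317 = 83.7 + 147.84 + 129.97 = 361.51
ΣP(Period 0)·Q(Period 0) = 0.86×135 + 3.86×48 + 0.44×317 = 116.1 + 185.28 + 139.48 = 440.86
Index = 361.51 / 440.86 × 100 = 82.0011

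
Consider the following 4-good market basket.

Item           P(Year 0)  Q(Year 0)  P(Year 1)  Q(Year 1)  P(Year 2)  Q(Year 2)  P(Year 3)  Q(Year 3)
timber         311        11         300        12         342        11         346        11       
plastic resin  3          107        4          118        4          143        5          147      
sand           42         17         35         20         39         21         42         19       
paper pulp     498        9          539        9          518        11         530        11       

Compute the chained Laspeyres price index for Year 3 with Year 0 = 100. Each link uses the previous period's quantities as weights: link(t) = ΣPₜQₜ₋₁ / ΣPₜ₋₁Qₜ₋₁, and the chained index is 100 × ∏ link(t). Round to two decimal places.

110.62

Link Year 0→Year 1:
ΣP(Year 1)Q(Year 0) = 300×11 + 4×107 + 35×17 + 539×9 = 3300 + 428 + 595 + 4851 = 9174
ΣP(Year 0)Q(Year 0) = 311×11 + 3×107 + 42×17 + 498×9 = 3421 + 321 + 714 + 4482 = 8938
link = 9174/8938 = 1.026404
Link Year 1→Year 2:
ΣP(Year 2)Q(Year 1) = 342×12 + 4×118 + 39×20 + 518×9 = 4104 + 472 + 780 + 4662 = 10018
ΣP(Year 1)Q(Year 1) = 300×12 + 4×118 + 35×20 + 539×9 = 3600 + 472 + 700 + 4851 = 9623
link = 10018/9623 = 1.041047
Link Year 2→Year 3:
ΣP(Year 3)Q(Year 2) = 346×11 + 5×143 + 42×21 + 530×11 = 3806 + 715 + 882 + 5830 = 11233
ΣP(Year 2)Q(Year 2) = 342×11 + 4×143 + 39×21 + 518×11 = 3762 + 572 + 819 + 5698 = 10851
link = 11233/10851 = 1.035204
Chained index = 100 × 1.026404 × 1.041047 × 1.035204 = 110.6152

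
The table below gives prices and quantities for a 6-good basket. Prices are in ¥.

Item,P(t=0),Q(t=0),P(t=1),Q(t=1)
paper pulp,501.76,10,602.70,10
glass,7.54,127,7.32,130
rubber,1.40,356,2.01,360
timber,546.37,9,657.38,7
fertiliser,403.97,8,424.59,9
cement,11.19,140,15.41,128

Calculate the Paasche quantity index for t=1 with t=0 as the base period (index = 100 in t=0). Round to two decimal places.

Paasche quantity index uses current-period prices as weights.
ΣP(t=1)·Q(t=1) = 602.70×10 + 7.32×130 + 2.01×360 + 657.38×7 + 424.59×9 + 15.41×128 = 6027 + 951.6 + 723.6 + 4601.66 + 3821.31 + 1972.48 = 18097.65
ΣP(t=1)·Q(t=0) = 602.70×10 + 7.32×127 + 2.01×356 + 657.38×9 + 424.59×8 + 15.41×140 = 6027 + 929.64 + 715.56 + 5916.42 + 3396.72 + 2157.4 = 19142.74
Index = 18097.65 / 19142.74 × 100 = 94.5405

94.54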